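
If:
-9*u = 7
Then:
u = -7/9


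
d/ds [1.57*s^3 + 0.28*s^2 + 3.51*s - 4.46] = 4.71*s^2 + 0.56*s + 3.51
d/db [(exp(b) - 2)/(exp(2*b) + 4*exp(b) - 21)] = (-2*(exp(b) - 2)*(exp(b) + 2) + exp(2*b) + 4*exp(b) - 21)*exp(b)/(exp(2*b) + 4*exp(b) - 21)^2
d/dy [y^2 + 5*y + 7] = 2*y + 5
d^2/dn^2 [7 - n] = 0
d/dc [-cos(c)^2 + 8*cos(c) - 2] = 2*(cos(c) - 4)*sin(c)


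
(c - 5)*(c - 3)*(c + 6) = c^3 - 2*c^2 - 33*c + 90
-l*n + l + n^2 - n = (-l + n)*(n - 1)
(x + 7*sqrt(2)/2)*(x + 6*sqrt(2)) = x^2 + 19*sqrt(2)*x/2 + 42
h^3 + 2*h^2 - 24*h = h*(h - 4)*(h + 6)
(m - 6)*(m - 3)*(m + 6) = m^3 - 3*m^2 - 36*m + 108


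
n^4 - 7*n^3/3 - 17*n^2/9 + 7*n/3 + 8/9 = (n - 8/3)*(n - 1)*(n + 1/3)*(n + 1)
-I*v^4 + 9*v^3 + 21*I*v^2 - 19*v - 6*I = (v + I)^2*(v + 6*I)*(-I*v + 1)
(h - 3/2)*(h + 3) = h^2 + 3*h/2 - 9/2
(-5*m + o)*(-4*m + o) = 20*m^2 - 9*m*o + o^2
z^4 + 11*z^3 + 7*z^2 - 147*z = z*(z - 3)*(z + 7)^2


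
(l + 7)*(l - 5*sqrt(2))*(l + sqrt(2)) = l^3 - 4*sqrt(2)*l^2 + 7*l^2 - 28*sqrt(2)*l - 10*l - 70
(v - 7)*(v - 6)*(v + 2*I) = v^3 - 13*v^2 + 2*I*v^2 + 42*v - 26*I*v + 84*I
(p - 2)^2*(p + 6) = p^3 + 2*p^2 - 20*p + 24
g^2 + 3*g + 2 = (g + 1)*(g + 2)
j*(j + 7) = j^2 + 7*j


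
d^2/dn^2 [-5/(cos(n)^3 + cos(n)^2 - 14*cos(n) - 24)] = 5*((53*cos(n) - 8*cos(2*n) - 9*cos(3*n))*(cos(n)^3 + cos(n)^2 - 14*cos(n) - 24)/4 - 2*(3*cos(n)^2 + 2*cos(n) - 14)^2*sin(n)^2)/(cos(n)^3 + cos(n)^2 - 14*cos(n) - 24)^3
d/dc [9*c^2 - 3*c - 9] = 18*c - 3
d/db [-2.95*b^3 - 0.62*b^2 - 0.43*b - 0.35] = -8.85*b^2 - 1.24*b - 0.43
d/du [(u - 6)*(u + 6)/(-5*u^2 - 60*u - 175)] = 2*(-6*u^2 - 71*u - 216)/(5*(u^4 + 24*u^3 + 214*u^2 + 840*u + 1225))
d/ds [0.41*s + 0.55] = 0.410000000000000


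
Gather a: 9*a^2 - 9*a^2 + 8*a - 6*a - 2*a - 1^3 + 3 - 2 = 0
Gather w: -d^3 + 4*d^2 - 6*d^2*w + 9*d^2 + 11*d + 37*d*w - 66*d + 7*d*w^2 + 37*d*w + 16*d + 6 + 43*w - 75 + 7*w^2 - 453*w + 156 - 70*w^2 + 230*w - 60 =-d^3 + 13*d^2 - 39*d + w^2*(7*d - 63) + w*(-6*d^2 + 74*d - 180) + 27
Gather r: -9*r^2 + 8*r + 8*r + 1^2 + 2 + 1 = -9*r^2 + 16*r + 4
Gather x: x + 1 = x + 1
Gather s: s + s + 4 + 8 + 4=2*s + 16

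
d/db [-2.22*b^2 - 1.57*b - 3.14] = -4.44*b - 1.57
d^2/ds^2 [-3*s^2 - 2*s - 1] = -6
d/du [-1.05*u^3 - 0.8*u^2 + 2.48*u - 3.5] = -3.15*u^2 - 1.6*u + 2.48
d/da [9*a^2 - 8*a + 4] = 18*a - 8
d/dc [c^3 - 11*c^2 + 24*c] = 3*c^2 - 22*c + 24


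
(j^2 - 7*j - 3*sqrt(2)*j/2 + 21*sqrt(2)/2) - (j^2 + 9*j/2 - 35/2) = -23*j/2 - 3*sqrt(2)*j/2 + 21*sqrt(2)/2 + 35/2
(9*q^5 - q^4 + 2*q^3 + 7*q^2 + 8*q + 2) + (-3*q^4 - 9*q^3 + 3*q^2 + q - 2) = 9*q^5 - 4*q^4 - 7*q^3 + 10*q^2 + 9*q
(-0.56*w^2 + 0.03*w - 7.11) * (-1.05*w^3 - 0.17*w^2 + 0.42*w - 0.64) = 0.588*w^5 + 0.0637*w^4 + 7.2252*w^3 + 1.5797*w^2 - 3.0054*w + 4.5504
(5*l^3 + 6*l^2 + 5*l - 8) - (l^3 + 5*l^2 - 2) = 4*l^3 + l^2 + 5*l - 6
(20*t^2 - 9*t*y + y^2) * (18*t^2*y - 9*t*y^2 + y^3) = 360*t^4*y - 342*t^3*y^2 + 119*t^2*y^3 - 18*t*y^4 + y^5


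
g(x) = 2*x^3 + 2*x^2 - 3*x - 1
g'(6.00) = 237.00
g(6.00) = 485.00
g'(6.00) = 237.00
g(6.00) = 485.00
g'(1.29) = 12.14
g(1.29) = 2.75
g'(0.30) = -1.26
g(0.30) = -1.67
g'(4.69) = 147.74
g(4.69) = 235.25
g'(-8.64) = 410.34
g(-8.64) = -1115.73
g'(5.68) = 213.29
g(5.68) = 412.99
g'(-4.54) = 102.51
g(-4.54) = -133.31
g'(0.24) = -1.69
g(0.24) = -1.58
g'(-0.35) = -3.66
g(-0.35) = 0.21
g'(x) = 6*x^2 + 4*x - 3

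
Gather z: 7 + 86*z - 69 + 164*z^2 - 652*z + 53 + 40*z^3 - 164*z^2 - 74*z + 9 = 40*z^3 - 640*z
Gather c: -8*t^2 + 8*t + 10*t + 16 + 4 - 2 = -8*t^2 + 18*t + 18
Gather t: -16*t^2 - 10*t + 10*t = -16*t^2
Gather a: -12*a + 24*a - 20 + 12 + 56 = 12*a + 48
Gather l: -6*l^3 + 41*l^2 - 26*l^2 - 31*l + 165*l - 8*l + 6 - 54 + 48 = -6*l^3 + 15*l^2 + 126*l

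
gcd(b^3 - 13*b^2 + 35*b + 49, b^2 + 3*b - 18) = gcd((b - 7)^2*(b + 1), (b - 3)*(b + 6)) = 1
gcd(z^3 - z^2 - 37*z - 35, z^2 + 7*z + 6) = z + 1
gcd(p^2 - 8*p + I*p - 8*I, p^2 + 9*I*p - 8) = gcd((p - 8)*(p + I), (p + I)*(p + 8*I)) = p + I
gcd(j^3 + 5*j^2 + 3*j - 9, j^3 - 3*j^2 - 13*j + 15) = j^2 + 2*j - 3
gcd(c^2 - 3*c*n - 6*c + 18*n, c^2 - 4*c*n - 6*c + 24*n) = c - 6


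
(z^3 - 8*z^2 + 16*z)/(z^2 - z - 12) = z*(z - 4)/(z + 3)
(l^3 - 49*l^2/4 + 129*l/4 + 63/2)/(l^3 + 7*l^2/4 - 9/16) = 4*(l^2 - 13*l + 42)/(4*l^2 + 4*l - 3)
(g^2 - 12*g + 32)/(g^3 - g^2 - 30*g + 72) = (g - 8)/(g^2 + 3*g - 18)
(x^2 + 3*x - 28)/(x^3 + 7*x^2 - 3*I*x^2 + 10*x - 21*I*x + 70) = (x - 4)/(x^2 - 3*I*x + 10)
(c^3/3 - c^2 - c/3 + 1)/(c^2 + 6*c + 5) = (c^2 - 4*c + 3)/(3*(c + 5))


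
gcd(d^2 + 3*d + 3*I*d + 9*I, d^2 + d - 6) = d + 3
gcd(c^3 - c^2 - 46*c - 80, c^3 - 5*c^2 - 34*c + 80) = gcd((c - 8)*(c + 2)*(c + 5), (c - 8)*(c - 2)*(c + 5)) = c^2 - 3*c - 40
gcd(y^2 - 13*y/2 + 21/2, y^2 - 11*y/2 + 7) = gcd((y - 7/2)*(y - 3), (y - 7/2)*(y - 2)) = y - 7/2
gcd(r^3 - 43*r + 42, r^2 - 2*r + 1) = r - 1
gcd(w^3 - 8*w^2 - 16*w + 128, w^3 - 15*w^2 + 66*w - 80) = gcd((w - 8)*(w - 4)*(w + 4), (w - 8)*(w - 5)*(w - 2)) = w - 8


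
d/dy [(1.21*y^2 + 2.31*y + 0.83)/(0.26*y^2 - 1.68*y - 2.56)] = (-2.6334*y^2 - 6.6268*y - 4.5192)/(0.0676*y^4 - 0.8736*y^3 + 1.4912*y^2 + 8.6016*y + 6.5536)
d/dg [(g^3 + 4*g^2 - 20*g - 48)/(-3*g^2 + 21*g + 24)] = (-g^4 + 14*g^3 + 32*g^2 - 32*g + 176)/(3*(g^4 - 14*g^3 + 33*g^2 + 112*g + 64))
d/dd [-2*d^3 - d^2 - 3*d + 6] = -6*d^2 - 2*d - 3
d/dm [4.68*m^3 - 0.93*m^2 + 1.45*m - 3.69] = 14.04*m^2 - 1.86*m + 1.45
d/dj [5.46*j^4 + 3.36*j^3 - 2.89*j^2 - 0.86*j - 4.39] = 21.84*j^3 + 10.08*j^2 - 5.78*j - 0.86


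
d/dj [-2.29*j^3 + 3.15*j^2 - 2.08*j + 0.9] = -6.87*j^2 + 6.3*j - 2.08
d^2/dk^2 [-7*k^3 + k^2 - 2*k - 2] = 2 - 42*k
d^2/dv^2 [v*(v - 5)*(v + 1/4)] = 6*v - 19/2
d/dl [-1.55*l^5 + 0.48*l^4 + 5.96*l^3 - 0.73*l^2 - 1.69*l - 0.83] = -7.75*l^4 + 1.92*l^3 + 17.88*l^2 - 1.46*l - 1.69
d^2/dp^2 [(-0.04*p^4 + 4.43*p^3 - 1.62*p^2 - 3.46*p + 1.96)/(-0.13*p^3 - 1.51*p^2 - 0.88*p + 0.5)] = (3.46944695195361e-18*p^8 - 2.22044604925031e-16*p^7 + 1.96723*p^6 + 3.72610800000001*p^5 - 0.885012000000009*p^4 - 7.83251999999999*p^3 - 6.30672*p^2 - 7.362288*p - 2.140448)/(0.002197*p^9 + 0.076557*p^8 + 0.933855*p^7 + 4.454065*p^6 + 5.73258*p^5 - 0.255318*p^4 - 3.207428*p^3 - 0.0290999999999999*p^2 + 0.66*p - 0.125)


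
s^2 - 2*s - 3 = (s - 3)*(s + 1)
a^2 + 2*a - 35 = (a - 5)*(a + 7)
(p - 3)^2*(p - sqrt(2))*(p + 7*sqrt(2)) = p^4 - 6*p^3 + 6*sqrt(2)*p^3 - 36*sqrt(2)*p^2 - 5*p^2 + 54*sqrt(2)*p + 84*p - 126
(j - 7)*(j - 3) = j^2 - 10*j + 21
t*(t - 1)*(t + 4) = t^3 + 3*t^2 - 4*t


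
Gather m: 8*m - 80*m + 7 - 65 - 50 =-72*m - 108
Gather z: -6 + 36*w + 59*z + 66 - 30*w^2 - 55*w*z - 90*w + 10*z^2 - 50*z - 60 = -30*w^2 - 54*w + 10*z^2 + z*(9 - 55*w)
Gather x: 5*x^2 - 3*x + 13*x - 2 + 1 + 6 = 5*x^2 + 10*x + 5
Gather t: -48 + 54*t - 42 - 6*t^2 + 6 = -6*t^2 + 54*t - 84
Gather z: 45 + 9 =54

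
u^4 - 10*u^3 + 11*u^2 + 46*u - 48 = (u - 8)*(u - 3)*(u - 1)*(u + 2)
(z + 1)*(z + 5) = z^2 + 6*z + 5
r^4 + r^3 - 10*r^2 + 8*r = r*(r - 2)*(r - 1)*(r + 4)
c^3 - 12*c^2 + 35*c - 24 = (c - 8)*(c - 3)*(c - 1)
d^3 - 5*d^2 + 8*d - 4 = (d - 2)^2*(d - 1)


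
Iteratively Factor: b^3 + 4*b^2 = (b)*(b^2 + 4*b) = b^2*(b + 4)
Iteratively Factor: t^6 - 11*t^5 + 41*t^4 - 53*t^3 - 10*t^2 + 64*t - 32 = (t - 4)*(t^5 - 7*t^4 + 13*t^3 - t^2 - 14*t + 8) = (t - 4)*(t - 1)*(t^4 - 6*t^3 + 7*t^2 + 6*t - 8) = (t - 4)^2*(t - 1)*(t^3 - 2*t^2 - t + 2) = (t - 4)^2*(t - 2)*(t - 1)*(t^2 - 1) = (t - 4)^2*(t - 2)*(t - 1)^2*(t + 1)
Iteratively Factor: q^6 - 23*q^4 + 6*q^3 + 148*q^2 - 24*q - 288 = (q - 3)*(q^5 + 3*q^4 - 14*q^3 - 36*q^2 + 40*q + 96) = (q - 3)*(q + 2)*(q^4 + q^3 - 16*q^2 - 4*q + 48) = (q - 3)^2*(q + 2)*(q^3 + 4*q^2 - 4*q - 16) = (q - 3)^2*(q - 2)*(q + 2)*(q^2 + 6*q + 8) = (q - 3)^2*(q - 2)*(q + 2)*(q + 4)*(q + 2)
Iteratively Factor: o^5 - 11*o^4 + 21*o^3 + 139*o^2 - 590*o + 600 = (o - 3)*(o^4 - 8*o^3 - 3*o^2 + 130*o - 200) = (o - 3)*(o + 4)*(o^3 - 12*o^2 + 45*o - 50) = (o - 5)*(o - 3)*(o + 4)*(o^2 - 7*o + 10) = (o - 5)^2*(o - 3)*(o + 4)*(o - 2)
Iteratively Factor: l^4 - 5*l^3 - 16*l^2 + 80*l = (l - 5)*(l^3 - 16*l) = (l - 5)*(l + 4)*(l^2 - 4*l) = (l - 5)*(l - 4)*(l + 4)*(l)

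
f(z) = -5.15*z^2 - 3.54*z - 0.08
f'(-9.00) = 89.16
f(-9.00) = -385.37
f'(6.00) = -65.34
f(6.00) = -206.72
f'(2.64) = -30.73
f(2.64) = -45.32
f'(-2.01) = 17.16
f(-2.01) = -13.77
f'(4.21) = -46.90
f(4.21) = -106.26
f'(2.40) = -28.26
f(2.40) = -38.24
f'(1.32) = -17.14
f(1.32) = -13.73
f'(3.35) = -38.04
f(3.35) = -69.73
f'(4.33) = -48.14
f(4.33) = -111.97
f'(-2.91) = 26.43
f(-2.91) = -33.39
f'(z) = -10.3*z - 3.54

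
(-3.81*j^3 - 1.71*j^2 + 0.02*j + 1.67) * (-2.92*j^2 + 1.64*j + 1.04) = 11.1252*j^5 - 1.2552*j^4 - 6.8252*j^3 - 6.622*j^2 + 2.7596*j + 1.7368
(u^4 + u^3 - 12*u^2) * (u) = u^5 + u^4 - 12*u^3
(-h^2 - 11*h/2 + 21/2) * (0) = 0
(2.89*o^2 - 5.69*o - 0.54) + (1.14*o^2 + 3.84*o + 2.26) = 4.03*o^2 - 1.85*o + 1.72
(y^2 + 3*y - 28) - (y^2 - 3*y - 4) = 6*y - 24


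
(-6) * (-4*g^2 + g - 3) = 24*g^2 - 6*g + 18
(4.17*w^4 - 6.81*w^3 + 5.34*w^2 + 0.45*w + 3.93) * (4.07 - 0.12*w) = -0.5004*w^5 + 17.7891*w^4 - 28.3575*w^3 + 21.6798*w^2 + 1.3599*w + 15.9951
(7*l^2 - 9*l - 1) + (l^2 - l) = 8*l^2 - 10*l - 1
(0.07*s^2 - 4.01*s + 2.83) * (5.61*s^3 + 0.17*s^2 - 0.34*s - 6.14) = 0.3927*s^5 - 22.4842*s^4 + 15.1708*s^3 + 1.4147*s^2 + 23.6592*s - 17.3762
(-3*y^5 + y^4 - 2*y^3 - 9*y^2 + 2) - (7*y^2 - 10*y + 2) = -3*y^5 + y^4 - 2*y^3 - 16*y^2 + 10*y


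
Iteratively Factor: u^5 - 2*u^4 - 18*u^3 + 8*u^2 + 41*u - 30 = (u - 5)*(u^4 + 3*u^3 - 3*u^2 - 7*u + 6) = (u - 5)*(u + 3)*(u^3 - 3*u + 2) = (u - 5)*(u - 1)*(u + 3)*(u^2 + u - 2) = (u - 5)*(u - 1)*(u + 2)*(u + 3)*(u - 1)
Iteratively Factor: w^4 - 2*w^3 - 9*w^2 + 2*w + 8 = (w + 1)*(w^3 - 3*w^2 - 6*w + 8) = (w - 1)*(w + 1)*(w^2 - 2*w - 8) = (w - 4)*(w - 1)*(w + 1)*(w + 2)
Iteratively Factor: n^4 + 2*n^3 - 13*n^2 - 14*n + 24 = (n + 4)*(n^3 - 2*n^2 - 5*n + 6) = (n + 2)*(n + 4)*(n^2 - 4*n + 3) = (n - 1)*(n + 2)*(n + 4)*(n - 3)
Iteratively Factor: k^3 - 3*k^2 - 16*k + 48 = (k - 3)*(k^2 - 16) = (k - 3)*(k + 4)*(k - 4)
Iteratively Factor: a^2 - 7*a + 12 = (a - 3)*(a - 4)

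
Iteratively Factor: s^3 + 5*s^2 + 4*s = (s + 4)*(s^2 + s) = (s + 1)*(s + 4)*(s)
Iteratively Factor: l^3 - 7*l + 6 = (l + 3)*(l^2 - 3*l + 2) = (l - 1)*(l + 3)*(l - 2)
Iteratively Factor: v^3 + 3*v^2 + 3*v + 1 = (v + 1)*(v^2 + 2*v + 1) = (v + 1)^2*(v + 1)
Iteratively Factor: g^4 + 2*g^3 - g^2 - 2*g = (g + 2)*(g^3 - g) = (g - 1)*(g + 2)*(g^2 + g) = g*(g - 1)*(g + 2)*(g + 1)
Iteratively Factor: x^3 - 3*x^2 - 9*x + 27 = (x + 3)*(x^2 - 6*x + 9) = (x - 3)*(x + 3)*(x - 3)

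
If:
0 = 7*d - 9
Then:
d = 9/7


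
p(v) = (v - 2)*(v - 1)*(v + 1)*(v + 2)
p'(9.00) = 2826.00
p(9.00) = 6160.00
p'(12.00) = 6792.00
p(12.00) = 20020.00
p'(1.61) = 0.59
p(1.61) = -2.24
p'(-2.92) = -70.39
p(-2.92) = 34.07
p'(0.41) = -3.82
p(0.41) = 3.19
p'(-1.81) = -5.62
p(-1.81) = -1.65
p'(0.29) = -2.80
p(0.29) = 3.59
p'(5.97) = 791.40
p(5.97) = 1096.07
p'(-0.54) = 4.77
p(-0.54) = 2.63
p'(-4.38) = -292.31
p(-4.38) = 276.12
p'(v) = (v - 2)*(v - 1)*(v + 1) + (v - 2)*(v - 1)*(v + 2) + (v - 2)*(v + 1)*(v + 2) + (v - 1)*(v + 1)*(v + 2)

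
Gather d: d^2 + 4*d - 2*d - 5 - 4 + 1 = d^2 + 2*d - 8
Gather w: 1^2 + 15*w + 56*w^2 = 56*w^2 + 15*w + 1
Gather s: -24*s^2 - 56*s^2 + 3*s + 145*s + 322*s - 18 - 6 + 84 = -80*s^2 + 470*s + 60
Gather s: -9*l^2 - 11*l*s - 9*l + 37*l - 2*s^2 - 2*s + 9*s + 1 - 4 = -9*l^2 + 28*l - 2*s^2 + s*(7 - 11*l) - 3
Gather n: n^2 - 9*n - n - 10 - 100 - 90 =n^2 - 10*n - 200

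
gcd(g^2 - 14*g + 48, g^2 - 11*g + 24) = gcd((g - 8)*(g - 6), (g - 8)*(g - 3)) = g - 8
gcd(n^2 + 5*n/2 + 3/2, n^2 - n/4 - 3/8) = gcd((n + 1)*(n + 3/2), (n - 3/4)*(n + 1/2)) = 1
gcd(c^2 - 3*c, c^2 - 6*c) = c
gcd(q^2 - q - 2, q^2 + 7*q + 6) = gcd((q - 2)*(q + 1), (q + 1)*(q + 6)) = q + 1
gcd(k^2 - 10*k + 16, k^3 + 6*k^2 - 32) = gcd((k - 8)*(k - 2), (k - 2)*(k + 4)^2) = k - 2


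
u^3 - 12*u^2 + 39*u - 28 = (u - 7)*(u - 4)*(u - 1)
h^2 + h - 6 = (h - 2)*(h + 3)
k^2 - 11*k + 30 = (k - 6)*(k - 5)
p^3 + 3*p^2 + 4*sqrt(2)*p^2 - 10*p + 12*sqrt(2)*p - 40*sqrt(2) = (p - 2)*(p + 5)*(p + 4*sqrt(2))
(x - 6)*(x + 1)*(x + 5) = x^3 - 31*x - 30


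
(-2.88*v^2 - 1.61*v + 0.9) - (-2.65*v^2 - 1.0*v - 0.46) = -0.23*v^2 - 0.61*v + 1.36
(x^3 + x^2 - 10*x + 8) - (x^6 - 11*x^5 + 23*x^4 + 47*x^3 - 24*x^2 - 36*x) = -x^6 + 11*x^5 - 23*x^4 - 46*x^3 + 25*x^2 + 26*x + 8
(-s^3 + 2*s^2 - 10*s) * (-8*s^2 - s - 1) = 8*s^5 - 15*s^4 + 79*s^3 + 8*s^2 + 10*s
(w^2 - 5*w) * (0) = 0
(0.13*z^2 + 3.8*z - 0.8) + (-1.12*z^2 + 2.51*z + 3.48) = -0.99*z^2 + 6.31*z + 2.68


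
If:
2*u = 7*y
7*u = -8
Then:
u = -8/7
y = -16/49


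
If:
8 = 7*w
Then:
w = 8/7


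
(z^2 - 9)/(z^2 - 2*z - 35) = (9 - z^2)/(-z^2 + 2*z + 35)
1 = 1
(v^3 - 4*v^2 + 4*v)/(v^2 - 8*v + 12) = v*(v - 2)/(v - 6)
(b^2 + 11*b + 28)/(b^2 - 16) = (b + 7)/(b - 4)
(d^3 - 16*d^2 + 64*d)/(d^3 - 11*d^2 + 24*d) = (d - 8)/(d - 3)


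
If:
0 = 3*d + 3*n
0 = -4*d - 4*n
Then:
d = -n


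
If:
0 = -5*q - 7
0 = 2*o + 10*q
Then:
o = 7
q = -7/5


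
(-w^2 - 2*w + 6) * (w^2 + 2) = -w^4 - 2*w^3 + 4*w^2 - 4*w + 12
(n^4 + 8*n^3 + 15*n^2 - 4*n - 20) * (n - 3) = n^5 + 5*n^4 - 9*n^3 - 49*n^2 - 8*n + 60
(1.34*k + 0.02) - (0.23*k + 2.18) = 1.11*k - 2.16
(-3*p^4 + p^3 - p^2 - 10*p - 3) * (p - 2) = -3*p^5 + 7*p^4 - 3*p^3 - 8*p^2 + 17*p + 6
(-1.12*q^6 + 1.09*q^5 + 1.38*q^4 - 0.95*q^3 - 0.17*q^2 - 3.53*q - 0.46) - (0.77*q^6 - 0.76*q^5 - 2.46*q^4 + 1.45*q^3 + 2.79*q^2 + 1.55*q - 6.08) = -1.89*q^6 + 1.85*q^5 + 3.84*q^4 - 2.4*q^3 - 2.96*q^2 - 5.08*q + 5.62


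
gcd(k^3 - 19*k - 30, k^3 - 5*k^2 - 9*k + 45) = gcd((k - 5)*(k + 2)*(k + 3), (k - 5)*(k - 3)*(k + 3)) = k^2 - 2*k - 15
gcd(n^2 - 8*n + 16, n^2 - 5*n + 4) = n - 4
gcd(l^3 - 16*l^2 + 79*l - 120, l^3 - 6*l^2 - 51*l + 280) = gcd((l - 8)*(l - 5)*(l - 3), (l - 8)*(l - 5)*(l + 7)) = l^2 - 13*l + 40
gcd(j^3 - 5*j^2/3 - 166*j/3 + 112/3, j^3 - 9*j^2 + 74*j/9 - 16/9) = j^2 - 26*j/3 + 16/3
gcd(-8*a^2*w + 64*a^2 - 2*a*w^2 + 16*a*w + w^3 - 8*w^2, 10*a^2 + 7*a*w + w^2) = 2*a + w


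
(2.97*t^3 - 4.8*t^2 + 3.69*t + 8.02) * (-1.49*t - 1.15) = -4.4253*t^4 + 3.7365*t^3 + 0.0218999999999996*t^2 - 16.1933*t - 9.223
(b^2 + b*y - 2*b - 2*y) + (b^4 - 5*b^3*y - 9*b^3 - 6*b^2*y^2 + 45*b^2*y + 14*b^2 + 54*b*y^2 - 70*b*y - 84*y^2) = b^4 - 5*b^3*y - 9*b^3 - 6*b^2*y^2 + 45*b^2*y + 15*b^2 + 54*b*y^2 - 69*b*y - 2*b - 84*y^2 - 2*y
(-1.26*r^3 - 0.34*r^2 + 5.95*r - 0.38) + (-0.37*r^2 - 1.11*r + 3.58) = -1.26*r^3 - 0.71*r^2 + 4.84*r + 3.2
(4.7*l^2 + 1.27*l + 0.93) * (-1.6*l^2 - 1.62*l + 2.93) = -7.52*l^4 - 9.646*l^3 + 10.2256*l^2 + 2.2145*l + 2.7249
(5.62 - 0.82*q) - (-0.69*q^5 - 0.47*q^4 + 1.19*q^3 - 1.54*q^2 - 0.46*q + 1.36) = 0.69*q^5 + 0.47*q^4 - 1.19*q^3 + 1.54*q^2 - 0.36*q + 4.26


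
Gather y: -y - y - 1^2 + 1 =-2*y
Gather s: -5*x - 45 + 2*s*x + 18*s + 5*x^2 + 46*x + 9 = s*(2*x + 18) + 5*x^2 + 41*x - 36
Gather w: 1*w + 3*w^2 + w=3*w^2 + 2*w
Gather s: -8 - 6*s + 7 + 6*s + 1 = 0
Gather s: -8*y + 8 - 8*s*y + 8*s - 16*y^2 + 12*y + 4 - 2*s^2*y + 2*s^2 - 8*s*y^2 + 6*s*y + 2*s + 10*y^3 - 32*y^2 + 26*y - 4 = s^2*(2 - 2*y) + s*(-8*y^2 - 2*y + 10) + 10*y^3 - 48*y^2 + 30*y + 8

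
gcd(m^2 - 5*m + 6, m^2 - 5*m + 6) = m^2 - 5*m + 6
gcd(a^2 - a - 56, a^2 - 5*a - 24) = a - 8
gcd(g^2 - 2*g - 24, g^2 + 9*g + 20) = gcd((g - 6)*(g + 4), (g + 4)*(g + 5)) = g + 4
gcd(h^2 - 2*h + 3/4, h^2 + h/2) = 1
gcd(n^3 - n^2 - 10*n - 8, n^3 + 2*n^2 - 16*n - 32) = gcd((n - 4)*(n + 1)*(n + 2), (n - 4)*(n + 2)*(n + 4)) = n^2 - 2*n - 8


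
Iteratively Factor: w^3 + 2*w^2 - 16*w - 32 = (w + 4)*(w^2 - 2*w - 8) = (w - 4)*(w + 4)*(w + 2)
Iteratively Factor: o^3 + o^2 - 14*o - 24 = (o + 2)*(o^2 - o - 12) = (o - 4)*(o + 2)*(o + 3)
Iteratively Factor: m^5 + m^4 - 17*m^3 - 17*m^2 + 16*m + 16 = (m + 1)*(m^4 - 17*m^2 + 16) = (m + 1)*(m + 4)*(m^3 - 4*m^2 - m + 4) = (m + 1)^2*(m + 4)*(m^2 - 5*m + 4) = (m - 4)*(m + 1)^2*(m + 4)*(m - 1)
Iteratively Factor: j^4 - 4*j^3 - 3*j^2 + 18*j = (j + 2)*(j^3 - 6*j^2 + 9*j) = j*(j + 2)*(j^2 - 6*j + 9) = j*(j - 3)*(j + 2)*(j - 3)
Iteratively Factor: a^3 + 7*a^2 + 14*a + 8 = (a + 4)*(a^2 + 3*a + 2) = (a + 1)*(a + 4)*(a + 2)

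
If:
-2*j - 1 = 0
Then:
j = -1/2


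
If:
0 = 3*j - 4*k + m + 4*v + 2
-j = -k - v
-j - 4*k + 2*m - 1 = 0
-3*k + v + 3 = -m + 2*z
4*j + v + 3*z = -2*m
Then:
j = -25/33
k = -35/66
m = -31/33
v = -5/22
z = 113/66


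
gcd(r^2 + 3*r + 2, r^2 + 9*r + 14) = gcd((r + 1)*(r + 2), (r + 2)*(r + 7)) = r + 2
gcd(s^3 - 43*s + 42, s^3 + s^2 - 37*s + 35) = s^2 + 6*s - 7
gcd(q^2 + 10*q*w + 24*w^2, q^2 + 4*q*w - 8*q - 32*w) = q + 4*w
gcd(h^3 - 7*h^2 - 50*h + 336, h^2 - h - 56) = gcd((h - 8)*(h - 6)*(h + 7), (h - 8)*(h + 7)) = h^2 - h - 56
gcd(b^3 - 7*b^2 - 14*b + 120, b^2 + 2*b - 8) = b + 4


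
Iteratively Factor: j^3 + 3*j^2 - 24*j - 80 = (j - 5)*(j^2 + 8*j + 16) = (j - 5)*(j + 4)*(j + 4)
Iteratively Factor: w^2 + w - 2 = (w - 1)*(w + 2)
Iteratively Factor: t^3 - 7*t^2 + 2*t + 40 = (t - 4)*(t^2 - 3*t - 10) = (t - 5)*(t - 4)*(t + 2)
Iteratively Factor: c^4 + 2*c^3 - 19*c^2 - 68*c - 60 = (c + 2)*(c^3 - 19*c - 30) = (c + 2)^2*(c^2 - 2*c - 15) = (c - 5)*(c + 2)^2*(c + 3)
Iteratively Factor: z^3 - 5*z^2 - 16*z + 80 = (z - 4)*(z^2 - z - 20) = (z - 4)*(z + 4)*(z - 5)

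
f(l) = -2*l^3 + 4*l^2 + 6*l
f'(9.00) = -408.00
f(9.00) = -1080.00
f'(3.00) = -24.00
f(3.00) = 0.00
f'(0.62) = 8.65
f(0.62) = 4.78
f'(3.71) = -46.90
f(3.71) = -24.81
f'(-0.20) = 4.16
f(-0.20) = -1.02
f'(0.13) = 6.94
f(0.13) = 0.84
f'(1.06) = 7.74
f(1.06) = 8.47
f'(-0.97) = -7.41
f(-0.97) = -0.23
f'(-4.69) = -163.50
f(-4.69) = 266.17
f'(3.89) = -53.67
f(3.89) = -33.86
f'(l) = -6*l^2 + 8*l + 6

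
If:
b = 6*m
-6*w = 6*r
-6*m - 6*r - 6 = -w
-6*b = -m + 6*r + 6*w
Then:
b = 0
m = 0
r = -6/7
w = 6/7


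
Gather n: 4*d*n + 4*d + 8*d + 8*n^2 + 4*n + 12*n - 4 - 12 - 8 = 12*d + 8*n^2 + n*(4*d + 16) - 24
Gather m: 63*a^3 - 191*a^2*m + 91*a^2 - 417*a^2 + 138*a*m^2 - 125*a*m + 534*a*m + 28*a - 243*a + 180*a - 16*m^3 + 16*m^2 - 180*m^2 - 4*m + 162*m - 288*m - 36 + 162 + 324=63*a^3 - 326*a^2 - 35*a - 16*m^3 + m^2*(138*a - 164) + m*(-191*a^2 + 409*a - 130) + 450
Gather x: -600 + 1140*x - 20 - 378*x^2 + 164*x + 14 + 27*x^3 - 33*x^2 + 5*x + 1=27*x^3 - 411*x^2 + 1309*x - 605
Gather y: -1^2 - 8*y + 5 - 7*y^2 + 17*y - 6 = -7*y^2 + 9*y - 2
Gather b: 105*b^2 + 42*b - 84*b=105*b^2 - 42*b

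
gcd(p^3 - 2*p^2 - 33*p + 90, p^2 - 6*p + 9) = p - 3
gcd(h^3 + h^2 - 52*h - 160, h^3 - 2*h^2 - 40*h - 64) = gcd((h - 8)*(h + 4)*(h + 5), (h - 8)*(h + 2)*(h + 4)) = h^2 - 4*h - 32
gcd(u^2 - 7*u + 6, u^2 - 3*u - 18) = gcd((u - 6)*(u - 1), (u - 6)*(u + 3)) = u - 6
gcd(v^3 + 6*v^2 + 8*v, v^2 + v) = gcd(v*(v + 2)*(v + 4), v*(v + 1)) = v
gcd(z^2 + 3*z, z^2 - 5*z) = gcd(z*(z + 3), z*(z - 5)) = z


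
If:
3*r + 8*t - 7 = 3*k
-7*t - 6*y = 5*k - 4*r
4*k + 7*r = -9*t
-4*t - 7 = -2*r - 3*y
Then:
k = -1645/1112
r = 931/1112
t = 7/1112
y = 2975/1668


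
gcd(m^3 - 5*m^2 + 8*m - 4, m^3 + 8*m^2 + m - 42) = m - 2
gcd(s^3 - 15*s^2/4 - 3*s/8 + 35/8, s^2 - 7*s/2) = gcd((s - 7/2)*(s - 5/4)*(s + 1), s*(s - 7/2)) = s - 7/2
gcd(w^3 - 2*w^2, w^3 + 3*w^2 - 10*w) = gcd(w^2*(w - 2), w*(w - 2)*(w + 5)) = w^2 - 2*w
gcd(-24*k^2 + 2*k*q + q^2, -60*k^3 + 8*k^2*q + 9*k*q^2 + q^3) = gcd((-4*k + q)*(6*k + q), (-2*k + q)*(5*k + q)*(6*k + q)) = 6*k + q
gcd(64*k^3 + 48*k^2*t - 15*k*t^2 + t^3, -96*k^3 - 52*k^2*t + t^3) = -8*k + t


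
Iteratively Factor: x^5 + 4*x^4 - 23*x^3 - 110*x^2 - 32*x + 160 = (x + 4)*(x^4 - 23*x^2 - 18*x + 40) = (x + 2)*(x + 4)*(x^3 - 2*x^2 - 19*x + 20) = (x - 1)*(x + 2)*(x + 4)*(x^2 - x - 20) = (x - 5)*(x - 1)*(x + 2)*(x + 4)*(x + 4)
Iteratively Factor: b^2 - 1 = (b + 1)*(b - 1)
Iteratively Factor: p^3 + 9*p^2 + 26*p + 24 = (p + 2)*(p^2 + 7*p + 12) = (p + 2)*(p + 4)*(p + 3)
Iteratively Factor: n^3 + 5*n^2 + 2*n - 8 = (n + 4)*(n^2 + n - 2) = (n + 2)*(n + 4)*(n - 1)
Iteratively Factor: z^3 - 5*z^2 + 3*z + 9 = (z - 3)*(z^2 - 2*z - 3) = (z - 3)*(z + 1)*(z - 3)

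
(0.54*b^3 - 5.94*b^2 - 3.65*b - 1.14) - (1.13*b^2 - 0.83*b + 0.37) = 0.54*b^3 - 7.07*b^2 - 2.82*b - 1.51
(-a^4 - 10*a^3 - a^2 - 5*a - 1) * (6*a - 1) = -6*a^5 - 59*a^4 + 4*a^3 - 29*a^2 - a + 1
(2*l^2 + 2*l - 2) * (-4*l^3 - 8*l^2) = -8*l^5 - 24*l^4 - 8*l^3 + 16*l^2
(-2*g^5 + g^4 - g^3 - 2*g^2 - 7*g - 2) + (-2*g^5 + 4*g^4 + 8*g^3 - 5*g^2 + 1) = -4*g^5 + 5*g^4 + 7*g^3 - 7*g^2 - 7*g - 1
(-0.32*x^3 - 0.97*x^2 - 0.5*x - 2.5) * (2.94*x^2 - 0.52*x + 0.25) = -0.9408*x^5 - 2.6854*x^4 - 1.0456*x^3 - 7.3325*x^2 + 1.175*x - 0.625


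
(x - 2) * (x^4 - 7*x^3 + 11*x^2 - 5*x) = x^5 - 9*x^4 + 25*x^3 - 27*x^2 + 10*x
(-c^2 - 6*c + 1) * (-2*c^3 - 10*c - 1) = 2*c^5 + 12*c^4 + 8*c^3 + 61*c^2 - 4*c - 1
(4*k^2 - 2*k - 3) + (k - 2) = 4*k^2 - k - 5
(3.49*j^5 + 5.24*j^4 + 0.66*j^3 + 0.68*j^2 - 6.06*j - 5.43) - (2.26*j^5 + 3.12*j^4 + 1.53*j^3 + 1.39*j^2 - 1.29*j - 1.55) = 1.23*j^5 + 2.12*j^4 - 0.87*j^3 - 0.71*j^2 - 4.77*j - 3.88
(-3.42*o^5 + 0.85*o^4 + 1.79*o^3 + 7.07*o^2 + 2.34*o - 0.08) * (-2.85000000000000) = 9.747*o^5 - 2.4225*o^4 - 5.1015*o^3 - 20.1495*o^2 - 6.669*o + 0.228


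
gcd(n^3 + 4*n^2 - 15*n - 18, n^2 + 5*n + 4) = n + 1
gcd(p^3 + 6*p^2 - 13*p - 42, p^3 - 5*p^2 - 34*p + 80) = 1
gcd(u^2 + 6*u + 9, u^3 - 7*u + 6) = u + 3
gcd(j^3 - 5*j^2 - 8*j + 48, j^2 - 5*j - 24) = j + 3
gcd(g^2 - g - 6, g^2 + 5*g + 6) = g + 2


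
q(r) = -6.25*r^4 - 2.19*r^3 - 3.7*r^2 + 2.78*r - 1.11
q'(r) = -25.0*r^3 - 6.57*r^2 - 7.4*r + 2.78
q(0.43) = -0.99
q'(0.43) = -3.60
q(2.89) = -512.82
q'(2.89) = -676.92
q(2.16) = -170.49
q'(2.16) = -295.80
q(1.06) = -12.82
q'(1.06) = -42.22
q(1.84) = -93.80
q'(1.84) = -188.82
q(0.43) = -0.99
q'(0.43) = -3.60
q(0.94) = -8.46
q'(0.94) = -30.75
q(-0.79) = -6.97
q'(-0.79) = 16.85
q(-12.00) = -126382.95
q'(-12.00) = 42345.50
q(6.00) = -8690.67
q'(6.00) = -5678.14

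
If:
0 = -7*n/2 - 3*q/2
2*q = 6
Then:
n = -9/7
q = 3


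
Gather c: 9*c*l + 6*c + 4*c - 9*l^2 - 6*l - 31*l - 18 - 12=c*(9*l + 10) - 9*l^2 - 37*l - 30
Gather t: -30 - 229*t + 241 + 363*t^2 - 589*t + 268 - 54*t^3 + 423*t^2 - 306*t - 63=-54*t^3 + 786*t^2 - 1124*t + 416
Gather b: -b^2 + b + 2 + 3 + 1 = -b^2 + b + 6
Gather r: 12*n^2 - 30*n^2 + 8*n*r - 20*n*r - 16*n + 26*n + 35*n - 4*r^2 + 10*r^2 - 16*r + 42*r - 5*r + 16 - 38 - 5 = -18*n^2 + 45*n + 6*r^2 + r*(21 - 12*n) - 27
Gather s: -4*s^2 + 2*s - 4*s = -4*s^2 - 2*s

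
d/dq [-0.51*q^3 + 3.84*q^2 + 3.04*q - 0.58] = -1.53*q^2 + 7.68*q + 3.04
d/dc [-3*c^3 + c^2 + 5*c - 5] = -9*c^2 + 2*c + 5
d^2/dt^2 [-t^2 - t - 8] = -2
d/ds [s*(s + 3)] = 2*s + 3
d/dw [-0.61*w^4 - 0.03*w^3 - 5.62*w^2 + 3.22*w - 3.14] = -2.44*w^3 - 0.09*w^2 - 11.24*w + 3.22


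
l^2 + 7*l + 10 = (l + 2)*(l + 5)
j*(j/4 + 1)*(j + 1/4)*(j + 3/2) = j^4/4 + 23*j^3/16 + 59*j^2/32 + 3*j/8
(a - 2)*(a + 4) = a^2 + 2*a - 8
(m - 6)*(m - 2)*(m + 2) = m^3 - 6*m^2 - 4*m + 24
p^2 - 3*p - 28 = (p - 7)*(p + 4)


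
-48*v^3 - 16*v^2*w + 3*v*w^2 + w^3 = (-4*v + w)*(3*v + w)*(4*v + w)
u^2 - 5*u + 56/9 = (u - 8/3)*(u - 7/3)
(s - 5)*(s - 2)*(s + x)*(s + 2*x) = s^4 + 3*s^3*x - 7*s^3 + 2*s^2*x^2 - 21*s^2*x + 10*s^2 - 14*s*x^2 + 30*s*x + 20*x^2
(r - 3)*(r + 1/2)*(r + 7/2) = r^3 + r^2 - 41*r/4 - 21/4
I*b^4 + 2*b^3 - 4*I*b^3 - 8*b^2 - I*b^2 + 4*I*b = b*(b - 4)*(b - I)*(I*b + 1)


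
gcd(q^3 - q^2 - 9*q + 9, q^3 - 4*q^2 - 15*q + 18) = q^2 + 2*q - 3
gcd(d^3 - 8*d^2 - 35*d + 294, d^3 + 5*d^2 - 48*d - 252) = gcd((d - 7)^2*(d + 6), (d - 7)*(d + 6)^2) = d^2 - d - 42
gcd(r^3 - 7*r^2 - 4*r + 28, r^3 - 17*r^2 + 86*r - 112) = r^2 - 9*r + 14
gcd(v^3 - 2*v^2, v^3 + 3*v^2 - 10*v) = v^2 - 2*v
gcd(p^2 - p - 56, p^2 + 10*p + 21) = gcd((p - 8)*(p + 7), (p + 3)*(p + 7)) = p + 7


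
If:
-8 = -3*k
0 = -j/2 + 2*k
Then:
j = 32/3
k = 8/3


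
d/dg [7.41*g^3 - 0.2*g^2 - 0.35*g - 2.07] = 22.23*g^2 - 0.4*g - 0.35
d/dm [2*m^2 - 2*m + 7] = 4*m - 2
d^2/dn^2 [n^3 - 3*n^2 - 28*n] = 6*n - 6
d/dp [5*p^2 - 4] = 10*p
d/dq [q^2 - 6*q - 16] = 2*q - 6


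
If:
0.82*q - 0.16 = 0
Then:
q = 0.20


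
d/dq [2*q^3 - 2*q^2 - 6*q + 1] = 6*q^2 - 4*q - 6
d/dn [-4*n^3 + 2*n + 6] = 2 - 12*n^2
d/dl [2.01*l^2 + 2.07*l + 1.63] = 4.02*l + 2.07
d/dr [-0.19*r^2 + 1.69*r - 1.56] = 1.69 - 0.38*r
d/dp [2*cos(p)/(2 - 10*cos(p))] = -sin(p)/(5*cos(p) - 1)^2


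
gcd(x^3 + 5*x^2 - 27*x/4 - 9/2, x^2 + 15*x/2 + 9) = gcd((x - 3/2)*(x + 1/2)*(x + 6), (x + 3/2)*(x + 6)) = x + 6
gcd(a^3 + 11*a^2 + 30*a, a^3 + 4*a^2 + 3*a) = a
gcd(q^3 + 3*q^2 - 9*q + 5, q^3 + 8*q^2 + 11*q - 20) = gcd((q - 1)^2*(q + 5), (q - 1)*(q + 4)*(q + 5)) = q^2 + 4*q - 5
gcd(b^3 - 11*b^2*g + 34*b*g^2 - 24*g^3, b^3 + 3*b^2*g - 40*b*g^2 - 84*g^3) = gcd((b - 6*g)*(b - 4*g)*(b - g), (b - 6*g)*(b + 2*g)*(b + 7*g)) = b - 6*g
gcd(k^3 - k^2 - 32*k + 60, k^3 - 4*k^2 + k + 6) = k - 2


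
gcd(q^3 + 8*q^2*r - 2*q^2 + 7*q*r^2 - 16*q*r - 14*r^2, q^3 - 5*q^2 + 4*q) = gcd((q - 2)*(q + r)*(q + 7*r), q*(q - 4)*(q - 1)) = 1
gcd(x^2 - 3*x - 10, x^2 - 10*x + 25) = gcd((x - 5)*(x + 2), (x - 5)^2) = x - 5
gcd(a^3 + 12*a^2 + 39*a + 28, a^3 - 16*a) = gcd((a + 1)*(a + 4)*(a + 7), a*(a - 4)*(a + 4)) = a + 4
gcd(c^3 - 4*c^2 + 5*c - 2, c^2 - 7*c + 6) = c - 1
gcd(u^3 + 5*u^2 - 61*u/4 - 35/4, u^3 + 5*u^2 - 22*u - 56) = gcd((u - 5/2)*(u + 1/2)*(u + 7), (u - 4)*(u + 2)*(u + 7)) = u + 7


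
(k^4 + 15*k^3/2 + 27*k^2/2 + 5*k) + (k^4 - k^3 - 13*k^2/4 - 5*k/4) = 2*k^4 + 13*k^3/2 + 41*k^2/4 + 15*k/4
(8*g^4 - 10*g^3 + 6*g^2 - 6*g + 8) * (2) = 16*g^4 - 20*g^3 + 12*g^2 - 12*g + 16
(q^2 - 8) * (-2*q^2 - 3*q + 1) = -2*q^4 - 3*q^3 + 17*q^2 + 24*q - 8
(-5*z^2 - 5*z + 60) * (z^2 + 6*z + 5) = -5*z^4 - 35*z^3 + 5*z^2 + 335*z + 300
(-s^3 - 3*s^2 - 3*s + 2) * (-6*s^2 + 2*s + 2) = 6*s^5 + 16*s^4 + 10*s^3 - 24*s^2 - 2*s + 4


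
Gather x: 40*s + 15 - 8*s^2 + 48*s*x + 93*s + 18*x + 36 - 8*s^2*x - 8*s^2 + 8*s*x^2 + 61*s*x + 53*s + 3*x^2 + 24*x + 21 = -16*s^2 + 186*s + x^2*(8*s + 3) + x*(-8*s^2 + 109*s + 42) + 72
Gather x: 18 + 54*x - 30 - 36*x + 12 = 18*x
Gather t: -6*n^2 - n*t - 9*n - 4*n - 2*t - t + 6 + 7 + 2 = -6*n^2 - 13*n + t*(-n - 3) + 15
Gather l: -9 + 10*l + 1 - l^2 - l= -l^2 + 9*l - 8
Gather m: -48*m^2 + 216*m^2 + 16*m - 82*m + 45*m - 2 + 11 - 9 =168*m^2 - 21*m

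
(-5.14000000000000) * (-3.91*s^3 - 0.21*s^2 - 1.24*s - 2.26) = 20.0974*s^3 + 1.0794*s^2 + 6.3736*s + 11.6164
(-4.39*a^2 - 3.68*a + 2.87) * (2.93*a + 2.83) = -12.8627*a^3 - 23.2061*a^2 - 2.0053*a + 8.1221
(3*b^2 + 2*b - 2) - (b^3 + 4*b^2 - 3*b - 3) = -b^3 - b^2 + 5*b + 1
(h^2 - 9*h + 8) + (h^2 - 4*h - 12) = 2*h^2 - 13*h - 4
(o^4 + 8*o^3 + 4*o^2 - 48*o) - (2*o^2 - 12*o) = o^4 + 8*o^3 + 2*o^2 - 36*o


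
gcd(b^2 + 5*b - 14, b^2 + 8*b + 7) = b + 7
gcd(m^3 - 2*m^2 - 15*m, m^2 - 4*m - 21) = m + 3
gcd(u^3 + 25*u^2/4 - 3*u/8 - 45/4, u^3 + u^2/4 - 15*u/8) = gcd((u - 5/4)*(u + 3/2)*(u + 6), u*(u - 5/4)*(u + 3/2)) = u^2 + u/4 - 15/8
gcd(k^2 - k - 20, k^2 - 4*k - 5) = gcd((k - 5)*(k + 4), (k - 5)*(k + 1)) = k - 5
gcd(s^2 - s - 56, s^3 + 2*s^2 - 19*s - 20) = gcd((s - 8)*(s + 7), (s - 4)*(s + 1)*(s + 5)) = 1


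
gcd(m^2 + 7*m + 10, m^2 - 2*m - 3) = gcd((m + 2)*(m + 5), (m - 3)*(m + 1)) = 1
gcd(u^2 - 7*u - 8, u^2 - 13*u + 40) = u - 8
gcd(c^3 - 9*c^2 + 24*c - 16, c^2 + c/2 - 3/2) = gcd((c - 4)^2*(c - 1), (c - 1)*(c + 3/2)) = c - 1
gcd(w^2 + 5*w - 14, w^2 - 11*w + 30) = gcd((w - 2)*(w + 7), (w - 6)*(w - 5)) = 1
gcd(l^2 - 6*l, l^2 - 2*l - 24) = l - 6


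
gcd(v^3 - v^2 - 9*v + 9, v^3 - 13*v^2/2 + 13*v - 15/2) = v^2 - 4*v + 3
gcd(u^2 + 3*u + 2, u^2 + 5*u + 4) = u + 1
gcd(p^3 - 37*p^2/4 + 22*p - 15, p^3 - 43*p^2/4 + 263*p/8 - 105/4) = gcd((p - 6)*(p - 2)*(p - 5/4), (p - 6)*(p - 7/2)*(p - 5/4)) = p^2 - 29*p/4 + 15/2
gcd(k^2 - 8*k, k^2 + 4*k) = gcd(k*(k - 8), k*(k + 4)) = k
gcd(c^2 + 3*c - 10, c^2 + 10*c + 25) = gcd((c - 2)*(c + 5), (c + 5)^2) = c + 5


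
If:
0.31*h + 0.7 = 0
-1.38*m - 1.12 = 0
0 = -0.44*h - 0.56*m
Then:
No Solution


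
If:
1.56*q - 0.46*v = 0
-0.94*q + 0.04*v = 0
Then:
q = 0.00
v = 0.00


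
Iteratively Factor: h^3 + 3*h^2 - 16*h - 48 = (h + 3)*(h^2 - 16) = (h - 4)*(h + 3)*(h + 4)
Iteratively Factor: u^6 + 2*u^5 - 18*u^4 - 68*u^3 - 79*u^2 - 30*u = (u + 3)*(u^5 - u^4 - 15*u^3 - 23*u^2 - 10*u) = u*(u + 3)*(u^4 - u^3 - 15*u^2 - 23*u - 10) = u*(u + 1)*(u + 3)*(u^3 - 2*u^2 - 13*u - 10) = u*(u + 1)^2*(u + 3)*(u^2 - 3*u - 10) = u*(u + 1)^2*(u + 2)*(u + 3)*(u - 5)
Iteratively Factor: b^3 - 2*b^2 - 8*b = (b)*(b^2 - 2*b - 8) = b*(b + 2)*(b - 4)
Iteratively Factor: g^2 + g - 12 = (g + 4)*(g - 3)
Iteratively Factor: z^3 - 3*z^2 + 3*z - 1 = (z - 1)*(z^2 - 2*z + 1) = (z - 1)^2*(z - 1)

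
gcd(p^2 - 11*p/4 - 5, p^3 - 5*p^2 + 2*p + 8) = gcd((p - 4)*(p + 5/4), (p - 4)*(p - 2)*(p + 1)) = p - 4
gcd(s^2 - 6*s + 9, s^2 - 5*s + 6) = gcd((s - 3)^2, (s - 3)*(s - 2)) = s - 3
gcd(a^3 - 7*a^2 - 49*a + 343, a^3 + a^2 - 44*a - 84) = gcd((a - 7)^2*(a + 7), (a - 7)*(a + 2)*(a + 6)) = a - 7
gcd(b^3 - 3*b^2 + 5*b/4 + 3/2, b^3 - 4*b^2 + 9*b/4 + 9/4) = b^2 - b - 3/4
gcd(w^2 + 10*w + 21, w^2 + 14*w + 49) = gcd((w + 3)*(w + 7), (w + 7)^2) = w + 7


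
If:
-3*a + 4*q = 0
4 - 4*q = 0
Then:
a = 4/3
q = 1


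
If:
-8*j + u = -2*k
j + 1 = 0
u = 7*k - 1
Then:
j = -1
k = -7/9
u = -58/9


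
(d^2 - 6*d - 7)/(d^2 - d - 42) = (d + 1)/(d + 6)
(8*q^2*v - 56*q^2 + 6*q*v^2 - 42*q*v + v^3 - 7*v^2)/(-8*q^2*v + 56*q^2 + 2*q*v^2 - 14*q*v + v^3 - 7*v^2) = (-2*q - v)/(2*q - v)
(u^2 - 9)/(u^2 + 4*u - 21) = (u + 3)/(u + 7)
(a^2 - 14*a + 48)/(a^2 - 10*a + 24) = (a - 8)/(a - 4)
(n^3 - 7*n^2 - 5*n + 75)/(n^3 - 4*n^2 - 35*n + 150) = (n + 3)/(n + 6)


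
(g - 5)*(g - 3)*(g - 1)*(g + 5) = g^4 - 4*g^3 - 22*g^2 + 100*g - 75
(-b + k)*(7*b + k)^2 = -49*b^3 + 35*b^2*k + 13*b*k^2 + k^3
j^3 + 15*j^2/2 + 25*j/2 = j*(j + 5/2)*(j + 5)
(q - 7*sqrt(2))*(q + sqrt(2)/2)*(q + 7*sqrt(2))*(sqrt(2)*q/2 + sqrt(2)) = sqrt(2)*q^4/2 + q^3/2 + sqrt(2)*q^3 - 49*sqrt(2)*q^2 + q^2 - 98*sqrt(2)*q - 49*q - 98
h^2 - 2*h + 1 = (h - 1)^2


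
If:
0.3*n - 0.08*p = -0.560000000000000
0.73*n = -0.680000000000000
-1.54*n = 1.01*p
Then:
No Solution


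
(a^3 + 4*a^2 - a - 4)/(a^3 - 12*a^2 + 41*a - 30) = (a^2 + 5*a + 4)/(a^2 - 11*a + 30)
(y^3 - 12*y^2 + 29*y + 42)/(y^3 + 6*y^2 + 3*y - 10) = (y^3 - 12*y^2 + 29*y + 42)/(y^3 + 6*y^2 + 3*y - 10)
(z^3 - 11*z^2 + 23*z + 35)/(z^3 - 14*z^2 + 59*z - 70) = (z + 1)/(z - 2)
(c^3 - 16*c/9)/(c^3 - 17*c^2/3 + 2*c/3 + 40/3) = c*(3*c - 4)/(3*(c^2 - 7*c + 10))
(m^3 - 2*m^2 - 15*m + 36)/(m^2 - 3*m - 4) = (-m^3 + 2*m^2 + 15*m - 36)/(-m^2 + 3*m + 4)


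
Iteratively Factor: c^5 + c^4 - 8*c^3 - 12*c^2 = (c + 2)*(c^4 - c^3 - 6*c^2) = c*(c + 2)*(c^3 - c^2 - 6*c) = c^2*(c + 2)*(c^2 - c - 6) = c^2*(c + 2)^2*(c - 3)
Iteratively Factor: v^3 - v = (v)*(v^2 - 1) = v*(v - 1)*(v + 1)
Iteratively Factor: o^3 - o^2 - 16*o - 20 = (o + 2)*(o^2 - 3*o - 10) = (o + 2)^2*(o - 5)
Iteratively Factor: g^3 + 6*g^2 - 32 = (g + 4)*(g^2 + 2*g - 8) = (g + 4)^2*(g - 2)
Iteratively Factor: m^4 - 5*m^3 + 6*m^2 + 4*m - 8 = (m - 2)*(m^3 - 3*m^2 + 4) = (m - 2)^2*(m^2 - m - 2) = (m - 2)^3*(m + 1)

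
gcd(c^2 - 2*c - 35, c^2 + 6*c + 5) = c + 5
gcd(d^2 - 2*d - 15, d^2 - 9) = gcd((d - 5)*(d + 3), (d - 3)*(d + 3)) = d + 3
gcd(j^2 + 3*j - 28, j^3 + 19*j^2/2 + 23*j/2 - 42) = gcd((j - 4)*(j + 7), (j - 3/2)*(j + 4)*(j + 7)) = j + 7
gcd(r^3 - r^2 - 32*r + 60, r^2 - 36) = r + 6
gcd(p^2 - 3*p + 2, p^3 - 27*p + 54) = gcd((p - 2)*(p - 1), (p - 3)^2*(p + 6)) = 1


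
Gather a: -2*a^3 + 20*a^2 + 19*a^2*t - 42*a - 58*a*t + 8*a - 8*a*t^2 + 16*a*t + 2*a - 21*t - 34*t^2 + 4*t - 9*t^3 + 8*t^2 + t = -2*a^3 + a^2*(19*t + 20) + a*(-8*t^2 - 42*t - 32) - 9*t^3 - 26*t^2 - 16*t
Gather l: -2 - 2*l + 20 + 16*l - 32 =14*l - 14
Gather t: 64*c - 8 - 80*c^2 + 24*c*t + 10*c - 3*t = -80*c^2 + 74*c + t*(24*c - 3) - 8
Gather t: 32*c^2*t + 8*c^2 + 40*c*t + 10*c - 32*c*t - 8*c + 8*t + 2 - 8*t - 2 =8*c^2 + 2*c + t*(32*c^2 + 8*c)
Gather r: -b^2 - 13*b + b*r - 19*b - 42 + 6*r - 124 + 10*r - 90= -b^2 - 32*b + r*(b + 16) - 256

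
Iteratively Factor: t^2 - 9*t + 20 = (t - 4)*(t - 5)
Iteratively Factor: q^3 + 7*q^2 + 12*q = (q)*(q^2 + 7*q + 12) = q*(q + 3)*(q + 4)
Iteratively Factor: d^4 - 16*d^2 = (d)*(d^3 - 16*d) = d*(d + 4)*(d^2 - 4*d) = d*(d - 4)*(d + 4)*(d)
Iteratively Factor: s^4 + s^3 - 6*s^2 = (s)*(s^3 + s^2 - 6*s) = s*(s - 2)*(s^2 + 3*s) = s^2*(s - 2)*(s + 3)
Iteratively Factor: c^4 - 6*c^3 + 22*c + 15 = (c + 1)*(c^3 - 7*c^2 + 7*c + 15) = (c + 1)^2*(c^2 - 8*c + 15) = (c - 3)*(c + 1)^2*(c - 5)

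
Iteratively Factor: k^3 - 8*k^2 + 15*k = (k)*(k^2 - 8*k + 15) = k*(k - 5)*(k - 3)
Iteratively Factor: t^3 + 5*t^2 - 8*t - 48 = (t + 4)*(t^2 + t - 12) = (t - 3)*(t + 4)*(t + 4)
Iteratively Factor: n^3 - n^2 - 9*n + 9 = (n + 3)*(n^2 - 4*n + 3) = (n - 1)*(n + 3)*(n - 3)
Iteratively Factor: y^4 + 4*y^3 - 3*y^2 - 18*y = (y - 2)*(y^3 + 6*y^2 + 9*y) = (y - 2)*(y + 3)*(y^2 + 3*y) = y*(y - 2)*(y + 3)*(y + 3)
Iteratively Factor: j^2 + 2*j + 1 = (j + 1)*(j + 1)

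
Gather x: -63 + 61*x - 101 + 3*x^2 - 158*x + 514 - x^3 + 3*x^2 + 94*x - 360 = -x^3 + 6*x^2 - 3*x - 10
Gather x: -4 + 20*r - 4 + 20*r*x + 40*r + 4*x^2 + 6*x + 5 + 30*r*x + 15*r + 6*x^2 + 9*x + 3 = 75*r + 10*x^2 + x*(50*r + 15)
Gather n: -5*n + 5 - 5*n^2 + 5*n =5 - 5*n^2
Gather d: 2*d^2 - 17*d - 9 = 2*d^2 - 17*d - 9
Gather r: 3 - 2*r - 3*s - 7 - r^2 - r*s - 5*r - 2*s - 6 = -r^2 + r*(-s - 7) - 5*s - 10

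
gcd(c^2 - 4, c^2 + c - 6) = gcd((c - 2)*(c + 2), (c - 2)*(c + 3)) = c - 2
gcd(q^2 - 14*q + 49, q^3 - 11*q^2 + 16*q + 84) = q - 7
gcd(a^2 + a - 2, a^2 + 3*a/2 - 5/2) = a - 1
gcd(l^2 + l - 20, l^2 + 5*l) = l + 5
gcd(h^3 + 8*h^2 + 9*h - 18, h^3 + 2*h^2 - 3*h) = h^2 + 2*h - 3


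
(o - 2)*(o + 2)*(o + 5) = o^3 + 5*o^2 - 4*o - 20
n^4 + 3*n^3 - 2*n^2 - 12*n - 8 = (n - 2)*(n + 1)*(n + 2)^2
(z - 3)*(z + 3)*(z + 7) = z^3 + 7*z^2 - 9*z - 63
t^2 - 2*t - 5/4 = (t - 5/2)*(t + 1/2)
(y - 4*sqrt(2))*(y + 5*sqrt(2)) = y^2 + sqrt(2)*y - 40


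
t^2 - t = t*(t - 1)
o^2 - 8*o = o*(o - 8)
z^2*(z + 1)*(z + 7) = z^4 + 8*z^3 + 7*z^2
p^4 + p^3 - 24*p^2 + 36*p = p*(p - 3)*(p - 2)*(p + 6)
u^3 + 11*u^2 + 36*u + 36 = (u + 2)*(u + 3)*(u + 6)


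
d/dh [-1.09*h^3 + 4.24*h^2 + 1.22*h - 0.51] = -3.27*h^2 + 8.48*h + 1.22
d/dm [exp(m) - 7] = exp(m)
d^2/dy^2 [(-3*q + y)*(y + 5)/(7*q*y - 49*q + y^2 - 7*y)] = 2*(-(3*q - y)*(y + 5)*(7*q + 2*y - 7)^2 + ((3*q - y)*(y + 5) + (3*q - y)*(7*q + 2*y - 7) - (y + 5)*(7*q + 2*y - 7))*(7*q*y - 49*q + y^2 - 7*y) + (7*q*y - 49*q + y^2 - 7*y)^2)/(7*q*y - 49*q + y^2 - 7*y)^3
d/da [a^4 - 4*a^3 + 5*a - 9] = 4*a^3 - 12*a^2 + 5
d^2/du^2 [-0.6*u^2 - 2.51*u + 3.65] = -1.20000000000000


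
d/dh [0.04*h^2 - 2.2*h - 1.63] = 0.08*h - 2.2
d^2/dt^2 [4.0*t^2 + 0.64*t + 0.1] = 8.00000000000000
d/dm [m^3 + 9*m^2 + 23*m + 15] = 3*m^2 + 18*m + 23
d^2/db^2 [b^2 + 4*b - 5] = 2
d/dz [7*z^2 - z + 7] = 14*z - 1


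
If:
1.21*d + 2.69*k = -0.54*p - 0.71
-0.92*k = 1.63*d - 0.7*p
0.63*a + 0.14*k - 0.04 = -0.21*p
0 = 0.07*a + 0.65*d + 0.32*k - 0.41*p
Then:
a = 0.09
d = 0.36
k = -0.47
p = 0.22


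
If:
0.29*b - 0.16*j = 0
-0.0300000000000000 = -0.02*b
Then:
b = 1.50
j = 2.72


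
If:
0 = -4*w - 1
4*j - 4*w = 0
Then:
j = -1/4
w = -1/4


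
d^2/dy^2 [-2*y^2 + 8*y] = -4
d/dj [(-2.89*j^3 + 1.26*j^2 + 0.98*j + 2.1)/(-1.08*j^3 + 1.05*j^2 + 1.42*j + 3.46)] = (-1.77635683940025e-15*j^5 - 1.6737*j^4 - 6.0908*j^3 - 22.434*j^2 + 4.3092*j + 0.4088)/(1.1664*j^6 - 2.268*j^5 - 1.9647*j^4 - 4.4916*j^3 + 9.2824*j^2 + 9.8264*j + 11.9716)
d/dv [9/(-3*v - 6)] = 3/(v + 2)^2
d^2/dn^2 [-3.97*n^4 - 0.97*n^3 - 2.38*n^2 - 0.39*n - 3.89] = -47.64*n^2 - 5.82*n - 4.76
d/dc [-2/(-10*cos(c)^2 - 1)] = 20*sin(2*c)/(5*cos(2*c) + 6)^2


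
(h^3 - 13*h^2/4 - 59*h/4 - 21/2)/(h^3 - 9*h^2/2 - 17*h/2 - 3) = (4*h + 7)/(2*(2*h + 1))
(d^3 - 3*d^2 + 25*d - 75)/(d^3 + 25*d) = (d - 3)/d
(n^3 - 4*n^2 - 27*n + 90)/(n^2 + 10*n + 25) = (n^2 - 9*n + 18)/(n + 5)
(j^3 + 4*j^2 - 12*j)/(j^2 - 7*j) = (j^2 + 4*j - 12)/(j - 7)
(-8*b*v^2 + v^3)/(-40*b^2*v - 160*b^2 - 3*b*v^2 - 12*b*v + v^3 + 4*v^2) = v^2/(5*b*v + 20*b + v^2 + 4*v)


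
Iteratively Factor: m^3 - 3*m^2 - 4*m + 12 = (m + 2)*(m^2 - 5*m + 6) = (m - 3)*(m + 2)*(m - 2)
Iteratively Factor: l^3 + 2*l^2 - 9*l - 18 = (l + 3)*(l^2 - l - 6) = (l + 2)*(l + 3)*(l - 3)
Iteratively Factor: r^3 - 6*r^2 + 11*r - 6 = (r - 3)*(r^2 - 3*r + 2) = (r - 3)*(r - 2)*(r - 1)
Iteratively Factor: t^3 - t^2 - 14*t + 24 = (t + 4)*(t^2 - 5*t + 6) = (t - 2)*(t + 4)*(t - 3)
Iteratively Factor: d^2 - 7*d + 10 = (d - 2)*(d - 5)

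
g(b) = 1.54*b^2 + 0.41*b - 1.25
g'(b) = 3.08*b + 0.41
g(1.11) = 1.10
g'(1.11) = 3.83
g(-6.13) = 54.11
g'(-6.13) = -18.47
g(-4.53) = 28.49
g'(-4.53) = -13.54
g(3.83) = 22.91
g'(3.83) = 12.21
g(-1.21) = 0.51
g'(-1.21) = -3.32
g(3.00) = 13.84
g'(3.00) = 9.65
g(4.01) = 25.16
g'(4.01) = 12.76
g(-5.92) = 50.29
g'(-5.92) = -17.82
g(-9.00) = 119.80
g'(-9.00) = -27.31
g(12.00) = 225.43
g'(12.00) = 37.37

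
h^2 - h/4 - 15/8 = (h - 3/2)*(h + 5/4)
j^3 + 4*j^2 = j^2*(j + 4)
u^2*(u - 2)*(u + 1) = u^4 - u^3 - 2*u^2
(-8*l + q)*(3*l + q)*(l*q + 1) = -24*l^3*q - 5*l^2*q^2 - 24*l^2 + l*q^3 - 5*l*q + q^2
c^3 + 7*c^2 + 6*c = c*(c + 1)*(c + 6)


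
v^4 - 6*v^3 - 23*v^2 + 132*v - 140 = (v - 7)*(v - 2)^2*(v + 5)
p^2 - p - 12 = (p - 4)*(p + 3)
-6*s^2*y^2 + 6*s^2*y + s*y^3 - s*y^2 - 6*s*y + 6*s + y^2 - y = (-6*s + y)*(y - 1)*(s*y + 1)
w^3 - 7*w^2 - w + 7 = (w - 7)*(w - 1)*(w + 1)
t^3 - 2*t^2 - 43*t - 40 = (t - 8)*(t + 1)*(t + 5)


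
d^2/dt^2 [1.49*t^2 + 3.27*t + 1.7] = 2.98000000000000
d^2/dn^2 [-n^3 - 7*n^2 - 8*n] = -6*n - 14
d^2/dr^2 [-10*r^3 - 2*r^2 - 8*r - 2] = -60*r - 4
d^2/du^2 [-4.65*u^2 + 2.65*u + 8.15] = -9.30000000000000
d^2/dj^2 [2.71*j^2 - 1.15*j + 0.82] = 5.42000000000000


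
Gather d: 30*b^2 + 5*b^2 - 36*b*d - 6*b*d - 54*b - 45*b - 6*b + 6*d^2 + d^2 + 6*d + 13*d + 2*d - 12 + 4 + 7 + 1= 35*b^2 - 105*b + 7*d^2 + d*(21 - 42*b)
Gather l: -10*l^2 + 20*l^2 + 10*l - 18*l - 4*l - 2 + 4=10*l^2 - 12*l + 2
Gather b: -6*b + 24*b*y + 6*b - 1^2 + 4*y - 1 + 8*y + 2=24*b*y + 12*y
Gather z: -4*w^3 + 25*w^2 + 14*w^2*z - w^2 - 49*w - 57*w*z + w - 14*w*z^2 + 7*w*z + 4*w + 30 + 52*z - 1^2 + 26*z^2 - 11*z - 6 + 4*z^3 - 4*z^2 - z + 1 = -4*w^3 + 24*w^2 - 44*w + 4*z^3 + z^2*(22 - 14*w) + z*(14*w^2 - 50*w + 40) + 24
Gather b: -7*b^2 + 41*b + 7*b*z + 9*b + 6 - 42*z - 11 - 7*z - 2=-7*b^2 + b*(7*z + 50) - 49*z - 7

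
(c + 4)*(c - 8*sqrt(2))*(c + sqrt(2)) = c^3 - 7*sqrt(2)*c^2 + 4*c^2 - 28*sqrt(2)*c - 16*c - 64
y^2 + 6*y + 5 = (y + 1)*(y + 5)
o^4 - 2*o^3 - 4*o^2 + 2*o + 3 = (o - 3)*(o - 1)*(o + 1)^2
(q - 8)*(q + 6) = q^2 - 2*q - 48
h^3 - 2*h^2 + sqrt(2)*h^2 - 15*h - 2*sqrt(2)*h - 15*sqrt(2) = (h - 5)*(h + 3)*(h + sqrt(2))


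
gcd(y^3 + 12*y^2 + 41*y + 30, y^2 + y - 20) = y + 5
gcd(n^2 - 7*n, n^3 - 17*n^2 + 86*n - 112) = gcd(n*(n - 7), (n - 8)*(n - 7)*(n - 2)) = n - 7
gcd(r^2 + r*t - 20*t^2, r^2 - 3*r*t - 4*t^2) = r - 4*t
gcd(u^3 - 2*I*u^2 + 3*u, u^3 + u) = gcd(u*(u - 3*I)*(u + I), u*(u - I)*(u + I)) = u^2 + I*u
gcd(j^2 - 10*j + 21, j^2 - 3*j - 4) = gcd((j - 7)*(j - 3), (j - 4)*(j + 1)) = 1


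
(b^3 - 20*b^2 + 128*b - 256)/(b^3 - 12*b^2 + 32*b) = (b - 8)/b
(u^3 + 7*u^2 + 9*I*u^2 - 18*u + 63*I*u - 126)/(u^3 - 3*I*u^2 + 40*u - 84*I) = (u^2 + u*(7 + 3*I) + 21*I)/(u^2 - 9*I*u - 14)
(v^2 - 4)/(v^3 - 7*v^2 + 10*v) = (v + 2)/(v*(v - 5))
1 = 1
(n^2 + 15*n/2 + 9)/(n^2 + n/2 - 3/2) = (n + 6)/(n - 1)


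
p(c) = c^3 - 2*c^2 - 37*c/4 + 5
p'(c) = 3*c^2 - 4*c - 37/4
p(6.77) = 161.00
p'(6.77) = 101.17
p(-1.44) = 11.19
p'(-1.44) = 2.73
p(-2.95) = -10.79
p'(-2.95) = 28.66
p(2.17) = -14.27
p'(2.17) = -3.80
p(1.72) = -11.74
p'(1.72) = -7.25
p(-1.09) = 11.41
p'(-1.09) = -1.33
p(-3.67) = -37.42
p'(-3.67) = 45.84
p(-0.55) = 9.32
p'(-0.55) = -6.14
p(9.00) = 488.75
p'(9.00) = 197.75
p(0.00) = 5.00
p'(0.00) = -9.25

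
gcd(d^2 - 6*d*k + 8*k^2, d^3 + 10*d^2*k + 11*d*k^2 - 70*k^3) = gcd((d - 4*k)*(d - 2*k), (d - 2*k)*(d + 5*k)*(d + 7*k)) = d - 2*k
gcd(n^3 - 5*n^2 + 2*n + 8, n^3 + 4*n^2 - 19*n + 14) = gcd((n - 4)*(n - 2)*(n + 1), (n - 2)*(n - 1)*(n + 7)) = n - 2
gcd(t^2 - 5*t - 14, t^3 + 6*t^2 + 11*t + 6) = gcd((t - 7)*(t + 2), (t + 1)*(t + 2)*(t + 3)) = t + 2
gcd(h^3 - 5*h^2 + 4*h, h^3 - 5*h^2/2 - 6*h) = h^2 - 4*h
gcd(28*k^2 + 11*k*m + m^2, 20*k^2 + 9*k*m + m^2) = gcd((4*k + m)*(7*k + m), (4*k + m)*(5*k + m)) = 4*k + m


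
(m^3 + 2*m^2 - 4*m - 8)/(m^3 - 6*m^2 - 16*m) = (m^2 - 4)/(m*(m - 8))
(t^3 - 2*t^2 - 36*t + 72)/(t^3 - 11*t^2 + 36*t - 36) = (t + 6)/(t - 3)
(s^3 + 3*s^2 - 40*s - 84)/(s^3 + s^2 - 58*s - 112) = (s - 6)/(s - 8)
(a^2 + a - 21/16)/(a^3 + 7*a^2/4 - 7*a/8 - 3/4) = (4*a + 7)/(2*(2*a^2 + 5*a + 2))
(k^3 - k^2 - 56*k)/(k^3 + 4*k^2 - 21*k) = (k - 8)/(k - 3)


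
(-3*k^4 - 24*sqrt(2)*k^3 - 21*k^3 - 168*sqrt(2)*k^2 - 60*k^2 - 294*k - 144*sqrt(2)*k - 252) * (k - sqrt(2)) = -3*k^5 - 21*sqrt(2)*k^4 - 21*k^4 - 147*sqrt(2)*k^3 - 12*k^3 - 84*sqrt(2)*k^2 + 42*k^2 + 36*k + 294*sqrt(2)*k + 252*sqrt(2)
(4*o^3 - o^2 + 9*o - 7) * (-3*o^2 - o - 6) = -12*o^5 - o^4 - 50*o^3 + 18*o^2 - 47*o + 42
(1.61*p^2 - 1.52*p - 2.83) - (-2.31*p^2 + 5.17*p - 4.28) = 3.92*p^2 - 6.69*p + 1.45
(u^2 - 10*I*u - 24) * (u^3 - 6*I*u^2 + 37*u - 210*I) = u^5 - 16*I*u^4 - 47*u^3 - 436*I*u^2 - 2988*u + 5040*I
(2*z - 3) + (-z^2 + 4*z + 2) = -z^2 + 6*z - 1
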